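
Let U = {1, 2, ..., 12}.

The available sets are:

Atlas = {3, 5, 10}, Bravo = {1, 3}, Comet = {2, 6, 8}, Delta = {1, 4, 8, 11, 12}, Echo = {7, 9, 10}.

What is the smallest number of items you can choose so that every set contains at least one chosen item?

3

The 3 items {1, 2, 10} hit every set.
The sets Bravo, Comet, Echo are pairwise disjoint, so any hitting set needs a separate item for each — at least 3. Hence 3 is optimal.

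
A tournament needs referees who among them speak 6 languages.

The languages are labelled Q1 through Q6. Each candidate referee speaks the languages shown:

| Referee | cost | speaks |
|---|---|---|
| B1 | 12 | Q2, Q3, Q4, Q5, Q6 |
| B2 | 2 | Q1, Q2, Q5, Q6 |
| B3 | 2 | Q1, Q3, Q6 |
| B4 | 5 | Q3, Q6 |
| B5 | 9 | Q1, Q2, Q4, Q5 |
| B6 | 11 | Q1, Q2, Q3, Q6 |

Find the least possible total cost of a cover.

B3, B5 together cover every language (B3 ∪ B5 = {Q1, Q2, Q3, Q4, Q5, Q6}); total cost 2 + 9 = 11.
The greedy pick B2, B3, B5 costs 13; no covering selection beats 11.

11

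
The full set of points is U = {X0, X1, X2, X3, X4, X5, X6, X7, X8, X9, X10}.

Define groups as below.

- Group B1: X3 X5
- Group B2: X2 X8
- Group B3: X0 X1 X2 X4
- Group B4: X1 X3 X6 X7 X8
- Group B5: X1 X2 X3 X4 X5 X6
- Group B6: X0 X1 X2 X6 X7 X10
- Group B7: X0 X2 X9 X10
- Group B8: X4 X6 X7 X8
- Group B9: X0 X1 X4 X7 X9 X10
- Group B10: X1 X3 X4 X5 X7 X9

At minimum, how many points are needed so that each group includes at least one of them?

3

The 3 points {X0, X3, X8} hit every group.
The groups B1, B2, B9 are pairwise disjoint, so any hitting set needs a separate point for each — at least 3. Hence 3 is optimal.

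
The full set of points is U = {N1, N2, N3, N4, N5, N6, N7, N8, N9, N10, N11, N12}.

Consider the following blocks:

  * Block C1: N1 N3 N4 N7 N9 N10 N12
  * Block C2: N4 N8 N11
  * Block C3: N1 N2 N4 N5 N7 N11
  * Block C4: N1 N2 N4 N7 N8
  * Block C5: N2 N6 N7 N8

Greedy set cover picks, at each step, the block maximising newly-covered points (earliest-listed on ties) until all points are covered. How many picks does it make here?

3

Greedy: pick C1 (covers 7 new) → pick C3 (covers 3 new) → pick C5 (covers 2 new). Total picks: 3.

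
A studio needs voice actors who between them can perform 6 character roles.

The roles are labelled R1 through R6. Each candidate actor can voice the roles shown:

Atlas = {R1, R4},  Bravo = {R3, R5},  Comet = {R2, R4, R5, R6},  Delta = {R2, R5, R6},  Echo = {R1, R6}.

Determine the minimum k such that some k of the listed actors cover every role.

Bravo and Comet and Echo together: Bravo ∪ Comet ∪ Echo = {R1, R2, R3, R4, R5, R6} — every role is covered.
Only Bravo contains R3, so Bravo is forced; the remaining 4 roles need at least 2 more actors (each remaining actor adds at most 3) — so at least 3 actors are needed, and 3 is optimal.

3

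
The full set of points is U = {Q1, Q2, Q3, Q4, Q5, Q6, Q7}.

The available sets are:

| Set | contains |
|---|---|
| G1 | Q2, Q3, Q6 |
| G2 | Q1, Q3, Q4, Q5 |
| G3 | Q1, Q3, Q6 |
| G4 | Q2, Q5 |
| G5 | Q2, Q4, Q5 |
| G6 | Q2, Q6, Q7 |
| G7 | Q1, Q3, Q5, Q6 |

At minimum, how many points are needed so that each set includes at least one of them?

2

H = {Q1, Q2} meets every set (each contains at least one member of H), and |H| = 2.
The sets G3, G5 are pairwise disjoint, so any hitting set needs a separate point for each — at least 2. Hence 2 is optimal.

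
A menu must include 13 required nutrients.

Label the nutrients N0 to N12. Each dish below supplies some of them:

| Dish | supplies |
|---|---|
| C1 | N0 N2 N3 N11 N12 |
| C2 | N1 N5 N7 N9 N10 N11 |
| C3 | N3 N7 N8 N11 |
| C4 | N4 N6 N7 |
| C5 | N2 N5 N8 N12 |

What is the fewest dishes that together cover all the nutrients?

C1 and C2 and C3 and C4 together: C1 ∪ C2 ∪ C3 ∪ C4 = {N0, N1, N2, N3, N4, N5, N6, N7, N8, N9, N10, N11, N12} — every nutrient is covered.
No 3 of the 5 dishes cover everything (all 10 combinations miss at least one nutrient), so 4 is optimal.

4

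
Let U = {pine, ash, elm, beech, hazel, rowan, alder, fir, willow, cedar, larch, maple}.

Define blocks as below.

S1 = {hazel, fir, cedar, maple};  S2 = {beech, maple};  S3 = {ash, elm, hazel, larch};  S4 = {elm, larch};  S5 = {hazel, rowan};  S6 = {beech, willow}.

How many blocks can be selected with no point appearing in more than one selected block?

3

S1, S4, S6 are pairwise disjoint (S1={hazel,fir,cedar,maple}; S4={elm,larch}; S6={beech,willow}).
Every remaining block overlaps one of these, and no 4 of the listed blocks are pairwise disjoint, so 3 is the maximum.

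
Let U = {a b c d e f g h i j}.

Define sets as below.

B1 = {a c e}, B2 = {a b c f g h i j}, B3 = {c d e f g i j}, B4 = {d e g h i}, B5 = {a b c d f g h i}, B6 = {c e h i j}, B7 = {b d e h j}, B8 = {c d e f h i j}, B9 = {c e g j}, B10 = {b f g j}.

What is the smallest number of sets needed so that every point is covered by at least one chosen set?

2

Take {B2, B4}. Their union is {a, b, c, d, e, f, g, h, i, j}, which is all 10 points.
No single set has all 10 points (the largest, B2, has 8), so 2 is optimal.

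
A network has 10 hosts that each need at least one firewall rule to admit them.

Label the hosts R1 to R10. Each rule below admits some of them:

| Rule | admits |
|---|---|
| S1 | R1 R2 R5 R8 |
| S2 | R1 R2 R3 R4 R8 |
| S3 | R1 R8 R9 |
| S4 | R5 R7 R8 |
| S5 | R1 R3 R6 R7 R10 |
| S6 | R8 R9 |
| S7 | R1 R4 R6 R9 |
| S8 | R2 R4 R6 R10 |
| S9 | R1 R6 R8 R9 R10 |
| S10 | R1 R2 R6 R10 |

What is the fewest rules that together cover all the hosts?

3

Take {S2, S4, S9}. Their union is {R1, R2, R3, R4, R5, R6, R7, R8, R9, R10}, which is all 10 hosts.
No 2 of the 10 rules cover everything (all 45 combinations miss at least one host), so 3 is optimal.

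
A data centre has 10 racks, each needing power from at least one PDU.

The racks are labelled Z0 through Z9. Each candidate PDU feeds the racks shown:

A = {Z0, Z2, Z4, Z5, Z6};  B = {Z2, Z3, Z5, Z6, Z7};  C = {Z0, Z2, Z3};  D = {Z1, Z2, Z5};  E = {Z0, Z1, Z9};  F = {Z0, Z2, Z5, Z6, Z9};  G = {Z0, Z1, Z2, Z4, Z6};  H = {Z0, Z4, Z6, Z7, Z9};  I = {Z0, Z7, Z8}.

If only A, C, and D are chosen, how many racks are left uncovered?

3

Union of A, C, D = {Z0, Z1, Z2, Z3, Z4, Z5, Z6}.
Not covered: Z7, Z8, Z9 — 3 racks.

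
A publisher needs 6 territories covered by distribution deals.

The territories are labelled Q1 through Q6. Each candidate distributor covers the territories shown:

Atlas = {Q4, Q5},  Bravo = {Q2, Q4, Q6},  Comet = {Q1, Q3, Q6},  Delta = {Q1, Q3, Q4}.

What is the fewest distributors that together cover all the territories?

3

Take {Atlas, Bravo, Comet}. Their union is {Q1, Q2, Q3, Q4, Q5, Q6}, which is all 6 territories.
Only Bravo contains Q2, so Bravo is forced; the remaining 3 territories need at least 2 more distributors (each remaining distributor adds at most 2) — so at least 3 distributors are needed, and 3 is optimal.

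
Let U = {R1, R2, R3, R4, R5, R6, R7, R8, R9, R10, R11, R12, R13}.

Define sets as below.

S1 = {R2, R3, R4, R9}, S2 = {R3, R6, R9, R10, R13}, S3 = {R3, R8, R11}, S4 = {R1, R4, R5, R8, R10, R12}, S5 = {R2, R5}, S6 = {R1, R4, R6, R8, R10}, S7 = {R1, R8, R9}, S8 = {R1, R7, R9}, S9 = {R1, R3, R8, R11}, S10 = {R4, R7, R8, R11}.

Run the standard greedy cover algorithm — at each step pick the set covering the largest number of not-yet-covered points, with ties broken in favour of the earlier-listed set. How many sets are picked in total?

4

Greedy: pick S4 (covers 6 new) → pick S2 (covers 4 new) → pick S10 (covers 2 new) → pick S1 (covers 1 new). Total picks: 4.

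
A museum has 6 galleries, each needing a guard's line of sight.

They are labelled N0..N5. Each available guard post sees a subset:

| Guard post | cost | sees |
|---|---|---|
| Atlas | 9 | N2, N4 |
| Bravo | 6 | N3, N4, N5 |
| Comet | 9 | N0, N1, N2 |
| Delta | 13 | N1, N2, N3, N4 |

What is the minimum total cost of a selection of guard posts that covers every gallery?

15

Bravo, Comet together cover every gallery (Bravo ∪ Comet = {N0, N1, N2, N3, N4, N5}); total cost 6 + 9 = 15.
No covering selection has total cost below 15.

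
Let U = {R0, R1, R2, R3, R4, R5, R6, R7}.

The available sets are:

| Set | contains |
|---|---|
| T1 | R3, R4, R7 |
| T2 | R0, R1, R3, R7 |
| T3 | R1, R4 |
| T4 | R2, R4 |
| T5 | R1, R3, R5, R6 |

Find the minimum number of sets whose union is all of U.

3

Take {T2, T4, T5}. Their union is {R0, R1, R2, R3, R4, R5, R6, R7}, which is all 8 items.
Only T2 contains R0, so T2 is forced; the remaining 4 items need at least 2 more sets (each remaining set adds at most 2) — so at least 3 sets are needed, and 3 is optimal.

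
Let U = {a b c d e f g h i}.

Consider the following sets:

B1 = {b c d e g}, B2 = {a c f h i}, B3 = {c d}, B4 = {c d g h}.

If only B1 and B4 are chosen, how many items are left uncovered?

Union of B1, B4 = {b, c, d, e, g, h}.
Not covered: a, f, i — 3 items.

3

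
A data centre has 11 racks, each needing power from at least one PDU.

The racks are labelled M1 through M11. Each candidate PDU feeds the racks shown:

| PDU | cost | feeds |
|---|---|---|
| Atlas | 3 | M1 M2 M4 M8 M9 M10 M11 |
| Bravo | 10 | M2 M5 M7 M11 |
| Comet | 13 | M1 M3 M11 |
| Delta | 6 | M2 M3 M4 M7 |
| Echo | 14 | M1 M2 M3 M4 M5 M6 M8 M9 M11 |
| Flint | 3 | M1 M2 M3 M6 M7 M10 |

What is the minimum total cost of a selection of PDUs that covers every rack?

Atlas, Bravo, Flint together cover every rack (Atlas ∪ Bravo ∪ Flint = {M1, M2, M3, M4, M5, M6, M7, M8, M9, M10, M11}); total cost 3 + 10 + 3 = 16.
No covering selection has total cost below 16.

16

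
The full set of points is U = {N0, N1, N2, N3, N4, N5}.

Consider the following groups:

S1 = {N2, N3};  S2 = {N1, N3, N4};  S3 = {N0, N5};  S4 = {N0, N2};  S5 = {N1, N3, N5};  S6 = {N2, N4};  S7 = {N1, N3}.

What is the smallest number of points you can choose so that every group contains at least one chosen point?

3

Take H = {N1, N2, N5}. Each listed group contains at least one of these, so H is a hitting set of size 3.
The groups S3, S6, S7 are pairwise disjoint, so any hitting set needs a separate point for each — at least 3. Hence 3 is optimal.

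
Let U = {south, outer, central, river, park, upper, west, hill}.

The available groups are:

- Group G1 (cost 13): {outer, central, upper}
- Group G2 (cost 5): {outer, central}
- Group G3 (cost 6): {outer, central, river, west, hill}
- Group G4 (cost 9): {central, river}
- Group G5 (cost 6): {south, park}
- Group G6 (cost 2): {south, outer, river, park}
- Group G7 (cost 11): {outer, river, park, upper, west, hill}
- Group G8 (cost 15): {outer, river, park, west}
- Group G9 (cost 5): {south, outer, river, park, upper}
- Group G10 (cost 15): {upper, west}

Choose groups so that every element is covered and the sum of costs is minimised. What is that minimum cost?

G3, G9 together cover every element (G3 ∪ G9 = {south, outer, central, river, park, upper, west, hill}); total cost 6 + 5 = 11.
The greedy pick G6, G3, G9 costs 13; no covering selection beats 11.

11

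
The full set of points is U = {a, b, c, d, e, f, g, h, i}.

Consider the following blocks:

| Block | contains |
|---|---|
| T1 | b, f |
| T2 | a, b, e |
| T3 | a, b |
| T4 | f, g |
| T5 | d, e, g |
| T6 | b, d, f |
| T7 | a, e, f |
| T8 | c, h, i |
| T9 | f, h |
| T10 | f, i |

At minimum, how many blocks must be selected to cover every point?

Take {T4, T6, T7, T8}. Their union is {a, b, c, d, e, f, g, h, i}, which is all 9 points.
No 3 of the 10 blocks cover everything (all 120 combinations miss at least one point), so 4 is optimal.

4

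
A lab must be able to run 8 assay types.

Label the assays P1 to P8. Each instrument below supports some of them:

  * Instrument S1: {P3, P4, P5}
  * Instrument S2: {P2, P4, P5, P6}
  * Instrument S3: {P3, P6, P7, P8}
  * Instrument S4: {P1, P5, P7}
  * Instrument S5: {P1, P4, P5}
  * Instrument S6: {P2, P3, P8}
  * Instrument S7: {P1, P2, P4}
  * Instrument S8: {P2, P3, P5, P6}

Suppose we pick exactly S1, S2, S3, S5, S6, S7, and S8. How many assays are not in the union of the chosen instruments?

Union of S1, S2, S3, S5, S6, S7, S8 = {P1, P2, P3, P4, P5, P6, P7, P8} — that's every assay, so 0 are uncovered.

0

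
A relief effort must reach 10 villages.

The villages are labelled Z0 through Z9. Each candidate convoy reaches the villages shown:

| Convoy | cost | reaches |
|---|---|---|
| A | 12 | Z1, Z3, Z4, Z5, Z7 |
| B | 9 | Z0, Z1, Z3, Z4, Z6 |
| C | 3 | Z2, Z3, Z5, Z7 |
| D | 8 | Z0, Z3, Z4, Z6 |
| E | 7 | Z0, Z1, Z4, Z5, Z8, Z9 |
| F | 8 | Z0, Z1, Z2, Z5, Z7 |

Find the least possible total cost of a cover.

18

C, D, E together cover every village (C ∪ D ∪ E = {Z0, Z1, Z2, Z3, Z4, Z5, Z6, Z7, Z8, Z9}); total cost 3 + 8 + 7 = 18.
No covering selection has total cost below 18.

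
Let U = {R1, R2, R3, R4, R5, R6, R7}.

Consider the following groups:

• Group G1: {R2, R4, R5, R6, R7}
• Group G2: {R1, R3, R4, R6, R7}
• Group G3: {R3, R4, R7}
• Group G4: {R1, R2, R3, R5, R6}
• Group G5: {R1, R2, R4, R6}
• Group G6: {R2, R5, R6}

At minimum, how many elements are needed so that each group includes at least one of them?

The 2 elements {R6, R7} hit every group.
The groups G3, G6 are pairwise disjoint, so any hitting set needs a separate element for each — at least 2. Hence 2 is optimal.

2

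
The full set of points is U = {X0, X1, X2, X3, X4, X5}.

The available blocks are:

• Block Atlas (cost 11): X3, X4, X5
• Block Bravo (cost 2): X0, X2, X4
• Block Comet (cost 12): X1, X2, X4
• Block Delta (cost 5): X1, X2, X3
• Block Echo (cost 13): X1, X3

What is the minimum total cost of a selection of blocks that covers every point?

18

Atlas, Bravo, Delta together cover every point (Atlas ∪ Bravo ∪ Delta = {X0, X1, X2, X3, X4, X5}); total cost 11 + 2 + 5 = 18.
No covering selection has total cost below 18.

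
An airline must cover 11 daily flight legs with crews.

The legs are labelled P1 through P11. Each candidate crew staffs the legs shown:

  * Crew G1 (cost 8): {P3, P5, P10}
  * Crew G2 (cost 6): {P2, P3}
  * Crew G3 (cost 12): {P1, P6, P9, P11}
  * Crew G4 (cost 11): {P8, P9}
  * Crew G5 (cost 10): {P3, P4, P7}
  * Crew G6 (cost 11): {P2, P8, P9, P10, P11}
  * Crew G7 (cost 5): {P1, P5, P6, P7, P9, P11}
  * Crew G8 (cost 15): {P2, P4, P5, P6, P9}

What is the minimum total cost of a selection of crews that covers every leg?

26

G5, G6, G7 together cover every leg (G5 ∪ G6 ∪ G7 = {P1, P2, P3, P4, P5, P6, P7, P8, P9, P10, P11}); total cost 10 + 11 + 5 = 26.
The greedy pick G7, G2, G6, G5 costs 32; no covering selection beats 26.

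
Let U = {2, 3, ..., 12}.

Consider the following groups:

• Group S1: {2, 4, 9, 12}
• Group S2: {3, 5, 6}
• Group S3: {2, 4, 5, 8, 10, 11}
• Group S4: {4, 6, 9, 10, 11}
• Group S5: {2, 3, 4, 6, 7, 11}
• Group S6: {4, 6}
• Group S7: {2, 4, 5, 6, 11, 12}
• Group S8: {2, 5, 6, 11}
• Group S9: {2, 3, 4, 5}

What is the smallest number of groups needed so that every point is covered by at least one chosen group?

S1 and S3 and S5 together: S1 ∪ S3 ∪ S5 = {2, 3, 4, 5, 6, 7, 8, 9, 10, 11, 12} — every point is covered.
Only S5 contains 7, so S5 is forced; the remaining 5 points need at least 2 more groups (each remaining group adds at most 3) — so at least 3 groups are needed, and 3 is optimal.

3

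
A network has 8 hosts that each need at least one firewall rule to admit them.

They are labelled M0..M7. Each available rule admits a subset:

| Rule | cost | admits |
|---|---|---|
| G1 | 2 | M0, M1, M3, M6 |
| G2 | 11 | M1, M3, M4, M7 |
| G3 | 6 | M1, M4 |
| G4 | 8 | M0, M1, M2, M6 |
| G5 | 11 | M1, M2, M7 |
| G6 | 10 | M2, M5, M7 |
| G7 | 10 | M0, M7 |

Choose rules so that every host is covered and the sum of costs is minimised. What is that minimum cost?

18

G1, G3, G6 together cover every host (G1 ∪ G3 ∪ G6 = {M0, M1, M2, M3, M4, M5, M6, M7}); total cost 2 + 6 + 10 = 18.
No covering selection has total cost below 18.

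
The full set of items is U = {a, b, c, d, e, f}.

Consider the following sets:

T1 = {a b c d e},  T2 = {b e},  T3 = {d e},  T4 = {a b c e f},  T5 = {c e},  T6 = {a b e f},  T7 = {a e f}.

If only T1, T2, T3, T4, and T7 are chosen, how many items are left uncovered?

Union of T1, T2, T3, T4, T7 = {a, b, c, d, e, f} — that's every item, so 0 are uncovered.

0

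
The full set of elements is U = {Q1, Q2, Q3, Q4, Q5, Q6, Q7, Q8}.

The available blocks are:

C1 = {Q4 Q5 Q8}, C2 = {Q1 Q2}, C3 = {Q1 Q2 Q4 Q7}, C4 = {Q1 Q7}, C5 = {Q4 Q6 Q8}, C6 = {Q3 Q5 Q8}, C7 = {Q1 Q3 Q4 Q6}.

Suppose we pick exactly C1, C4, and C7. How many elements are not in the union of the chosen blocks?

1

Union of C1, C4, C7 = {Q1, Q3, Q4, Q5, Q6, Q7, Q8}.
Not covered: Q2 — 1 element.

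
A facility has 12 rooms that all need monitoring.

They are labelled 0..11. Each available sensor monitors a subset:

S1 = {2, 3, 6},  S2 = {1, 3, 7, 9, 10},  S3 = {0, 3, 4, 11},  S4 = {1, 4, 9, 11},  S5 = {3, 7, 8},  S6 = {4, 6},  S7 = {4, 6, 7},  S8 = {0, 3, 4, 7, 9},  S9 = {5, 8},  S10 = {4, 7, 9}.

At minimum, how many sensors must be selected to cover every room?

4

S1 and S2 and S3 and S9 together: S1 ∪ S2 ∪ S3 ∪ S9 = {0, 1, 2, 3, 4, 5, 6, 7, 8, 9, 10, 11} — every room is covered.
Only S1 contains 2, so S1 is forced; the remaining 9 rooms need at least 3 more sensors (each remaining sensor adds at most 4) — so at least 4 sensors are needed, and 4 is optimal.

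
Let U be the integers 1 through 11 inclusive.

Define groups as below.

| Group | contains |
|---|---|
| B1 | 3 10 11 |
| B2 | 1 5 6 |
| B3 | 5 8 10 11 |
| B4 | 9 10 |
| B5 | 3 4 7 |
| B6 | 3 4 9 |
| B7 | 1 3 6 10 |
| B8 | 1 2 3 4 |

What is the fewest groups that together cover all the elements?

5

B3, B4, B5, B7, and B8 cover everything between them: the union {1, 2, 3, 4, 5, 6, 7, 8, 9, 10, 11} is all of U.
No 4 of the 8 groups cover everything (all 70 combinations miss at least one element), so 5 is optimal.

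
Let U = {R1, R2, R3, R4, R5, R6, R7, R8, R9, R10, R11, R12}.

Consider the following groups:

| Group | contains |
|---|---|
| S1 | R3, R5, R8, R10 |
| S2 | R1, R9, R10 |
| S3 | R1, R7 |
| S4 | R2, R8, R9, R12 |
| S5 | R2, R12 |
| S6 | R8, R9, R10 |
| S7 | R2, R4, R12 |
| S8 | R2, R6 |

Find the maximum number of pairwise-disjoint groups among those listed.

3

S1, S3, S5 are pairwise disjoint (S1={R3,R5,R8,R10}; S3={R1,R7}; S5={R2,R12}).
Every remaining group overlaps one of these, and no 4 of the listed groups are pairwise disjoint, so 3 is the maximum.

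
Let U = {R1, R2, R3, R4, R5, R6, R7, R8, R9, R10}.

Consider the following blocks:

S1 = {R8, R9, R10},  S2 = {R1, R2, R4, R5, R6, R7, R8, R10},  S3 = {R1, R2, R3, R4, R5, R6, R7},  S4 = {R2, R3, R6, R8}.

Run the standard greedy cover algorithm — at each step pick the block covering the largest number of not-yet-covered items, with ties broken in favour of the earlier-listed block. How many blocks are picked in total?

Greedy: pick S2 (covers 8 new) → pick S1 (covers 1 new) → pick S3 (covers 1 new). Total picks: 3.
(The true minimum cover uses only 2 blocks, so greedy is not optimal here.)

3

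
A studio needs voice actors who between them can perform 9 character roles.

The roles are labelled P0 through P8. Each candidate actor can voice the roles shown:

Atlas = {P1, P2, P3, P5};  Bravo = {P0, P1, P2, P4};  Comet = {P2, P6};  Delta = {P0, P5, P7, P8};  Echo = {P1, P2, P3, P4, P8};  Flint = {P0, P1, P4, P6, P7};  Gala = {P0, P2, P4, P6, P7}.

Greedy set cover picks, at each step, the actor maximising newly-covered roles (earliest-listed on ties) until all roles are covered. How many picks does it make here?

3

Greedy: pick Echo (covers 5 new) → pick Delta (covers 3 new) → pick Comet (covers 1 new). Total picks: 3.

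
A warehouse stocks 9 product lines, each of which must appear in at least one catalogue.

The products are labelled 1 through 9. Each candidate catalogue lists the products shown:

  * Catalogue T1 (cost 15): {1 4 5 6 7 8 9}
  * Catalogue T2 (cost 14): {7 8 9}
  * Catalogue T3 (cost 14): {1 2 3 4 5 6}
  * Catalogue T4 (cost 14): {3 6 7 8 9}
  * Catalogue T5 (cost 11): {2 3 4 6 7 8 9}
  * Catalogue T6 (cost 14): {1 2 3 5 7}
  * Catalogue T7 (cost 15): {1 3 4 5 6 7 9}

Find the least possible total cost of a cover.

25

T5, T6 together cover every product (T5 ∪ T6 = {1, 2, 3, 4, 5, 6, 7, 8, 9}); total cost 11 + 14 = 25.
No covering selection has total cost below 25.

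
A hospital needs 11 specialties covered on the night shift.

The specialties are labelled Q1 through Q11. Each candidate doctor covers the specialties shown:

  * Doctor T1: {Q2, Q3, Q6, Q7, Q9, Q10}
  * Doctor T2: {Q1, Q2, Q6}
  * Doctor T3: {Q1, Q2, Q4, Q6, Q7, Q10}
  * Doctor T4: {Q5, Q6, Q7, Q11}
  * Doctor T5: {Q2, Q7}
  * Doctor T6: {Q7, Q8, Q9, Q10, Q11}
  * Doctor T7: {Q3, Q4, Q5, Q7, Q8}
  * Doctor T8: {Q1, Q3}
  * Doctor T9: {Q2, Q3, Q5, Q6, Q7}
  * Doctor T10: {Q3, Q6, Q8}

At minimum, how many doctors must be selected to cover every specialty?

3

Take {T3, T6, T7}. Their union is {Q1, Q2, Q3, Q4, Q5, Q6, Q7, Q8, Q9, Q10, Q11}, which is all 11 specialties.
No 2 of the 10 doctors cover everything (all 45 combinations miss at least one specialty), so 3 is optimal.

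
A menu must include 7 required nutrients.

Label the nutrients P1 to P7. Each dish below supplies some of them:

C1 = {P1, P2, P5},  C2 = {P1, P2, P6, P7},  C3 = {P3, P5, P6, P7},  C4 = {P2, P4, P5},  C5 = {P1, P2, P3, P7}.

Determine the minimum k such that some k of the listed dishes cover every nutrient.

C2 and C4 and C5 together: C2 ∪ C4 ∪ C5 = {P1, P2, P3, P4, P5, P6, P7} — every nutrient is covered.
Only C4 contains P4, so C4 is forced; the remaining 4 nutrients need at least 2 more dishes (each remaining dish adds at most 3) — so at least 3 dishes are needed, and 3 is optimal.

3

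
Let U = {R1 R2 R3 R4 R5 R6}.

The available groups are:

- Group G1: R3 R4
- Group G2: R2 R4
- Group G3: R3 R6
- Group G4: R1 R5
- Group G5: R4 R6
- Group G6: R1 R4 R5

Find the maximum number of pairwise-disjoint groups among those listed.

3

G2, G3, G4 are pairwise disjoint (G2={R2,R4}; G3={R3,R6}; G4={R1,R5}).
Every remaining group overlaps one of these, and no 4 of the listed groups are pairwise disjoint, so 3 is the maximum.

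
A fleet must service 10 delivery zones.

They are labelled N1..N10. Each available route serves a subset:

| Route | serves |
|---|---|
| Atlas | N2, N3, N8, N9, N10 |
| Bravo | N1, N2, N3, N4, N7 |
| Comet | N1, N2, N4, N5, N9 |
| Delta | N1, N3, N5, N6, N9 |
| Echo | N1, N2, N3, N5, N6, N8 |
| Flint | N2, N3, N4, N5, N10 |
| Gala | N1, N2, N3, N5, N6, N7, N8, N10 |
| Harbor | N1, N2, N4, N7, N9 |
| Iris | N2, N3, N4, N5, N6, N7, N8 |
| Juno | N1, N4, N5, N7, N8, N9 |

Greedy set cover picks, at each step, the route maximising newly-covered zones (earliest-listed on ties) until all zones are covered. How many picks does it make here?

Greedy: pick Gala (covers 8 new) → pick Comet (covers 2 new). Total picks: 2.

2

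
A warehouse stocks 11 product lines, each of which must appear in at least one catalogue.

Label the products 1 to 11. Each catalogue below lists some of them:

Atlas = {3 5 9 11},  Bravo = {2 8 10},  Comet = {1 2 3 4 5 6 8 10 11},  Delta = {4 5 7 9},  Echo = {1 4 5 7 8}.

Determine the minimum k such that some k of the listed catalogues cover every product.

2

Take {Comet, Delta}. Their union is {1, 2, 3, 4, 5, 6, 7, 8, 9, 10, 11}, which is all 11 products.
No single catalogue has all 11 products (the largest, Comet, has 9), so 2 is optimal.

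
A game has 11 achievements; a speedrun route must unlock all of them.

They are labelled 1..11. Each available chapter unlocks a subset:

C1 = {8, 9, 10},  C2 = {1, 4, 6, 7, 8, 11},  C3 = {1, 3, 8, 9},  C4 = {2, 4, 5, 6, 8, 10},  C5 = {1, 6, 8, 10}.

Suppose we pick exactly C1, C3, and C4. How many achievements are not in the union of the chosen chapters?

Union of C1, C3, C4 = {1, 2, 3, 4, 5, 6, 8, 9, 10}.
Not covered: 7, 11 — 2 achievements.

2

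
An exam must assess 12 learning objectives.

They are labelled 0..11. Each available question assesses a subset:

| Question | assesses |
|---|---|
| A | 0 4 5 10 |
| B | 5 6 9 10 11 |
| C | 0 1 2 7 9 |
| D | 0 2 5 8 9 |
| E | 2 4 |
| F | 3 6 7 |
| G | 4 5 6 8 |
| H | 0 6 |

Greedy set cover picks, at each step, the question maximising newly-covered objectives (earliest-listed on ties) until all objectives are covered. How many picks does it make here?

Greedy: pick B (covers 5 new) → pick C (covers 4 new) → pick G (covers 2 new) → pick F (covers 1 new). Total picks: 4.

4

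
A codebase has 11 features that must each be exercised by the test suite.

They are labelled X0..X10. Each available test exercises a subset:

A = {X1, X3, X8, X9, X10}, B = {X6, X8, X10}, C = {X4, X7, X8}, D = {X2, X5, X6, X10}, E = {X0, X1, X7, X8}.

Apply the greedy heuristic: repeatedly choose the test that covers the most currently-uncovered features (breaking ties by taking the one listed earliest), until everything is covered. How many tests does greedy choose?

4

Greedy: pick A (covers 5 new) → pick D (covers 3 new) → pick C (covers 2 new) → pick E (covers 1 new). Total picks: 4.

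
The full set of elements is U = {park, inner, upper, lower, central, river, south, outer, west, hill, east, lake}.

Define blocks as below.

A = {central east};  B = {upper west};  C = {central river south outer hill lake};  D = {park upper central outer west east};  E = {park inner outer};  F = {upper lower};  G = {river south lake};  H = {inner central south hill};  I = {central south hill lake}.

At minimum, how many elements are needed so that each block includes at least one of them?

4

Take T = {upper, south, outer, east}. Each listed block contains at least one of these, so T is a hitting set of size 4.
The blocks A, E, F, G are pairwise disjoint, so any hitting set needs a separate element for each — at least 4. Hence 4 is optimal.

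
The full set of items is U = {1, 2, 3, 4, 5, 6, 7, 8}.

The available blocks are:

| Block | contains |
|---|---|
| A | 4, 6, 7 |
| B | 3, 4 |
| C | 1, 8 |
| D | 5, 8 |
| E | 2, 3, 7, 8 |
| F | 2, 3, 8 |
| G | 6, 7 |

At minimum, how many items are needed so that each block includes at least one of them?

The 3 items {4, 7, 8} hit every block.
The blocks B, D, G are pairwise disjoint, so any hitting set needs a separate item for each — at least 3. Hence 3 is optimal.

3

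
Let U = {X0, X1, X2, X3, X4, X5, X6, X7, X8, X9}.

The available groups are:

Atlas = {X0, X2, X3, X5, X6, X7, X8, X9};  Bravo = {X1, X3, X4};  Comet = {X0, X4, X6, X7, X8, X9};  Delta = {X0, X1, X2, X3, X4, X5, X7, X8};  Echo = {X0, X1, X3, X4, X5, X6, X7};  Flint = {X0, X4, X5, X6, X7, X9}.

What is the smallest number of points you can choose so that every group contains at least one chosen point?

2

Take H = {X4, X8}. Each listed group contains at least one of these, so H is a hitting set of size 2.
No single point lies in every group, so at least 2 are needed and 2 is optimal.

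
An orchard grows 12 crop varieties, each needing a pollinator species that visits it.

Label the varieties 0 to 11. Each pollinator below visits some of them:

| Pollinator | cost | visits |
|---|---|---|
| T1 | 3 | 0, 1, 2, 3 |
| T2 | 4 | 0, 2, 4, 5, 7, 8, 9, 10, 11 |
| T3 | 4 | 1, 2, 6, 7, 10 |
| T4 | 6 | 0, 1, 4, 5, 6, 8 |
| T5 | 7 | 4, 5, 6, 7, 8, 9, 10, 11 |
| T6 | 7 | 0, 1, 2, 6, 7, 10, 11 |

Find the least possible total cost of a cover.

10

T1, T5 together cover every variety (T1 ∪ T5 = {0, 1, 2, 3, 4, 5, 6, 7, 8, 9, 10, 11}); total cost 3 + 7 = 10.
The greedy pick T2, T1, T3 costs 11; no covering selection beats 10.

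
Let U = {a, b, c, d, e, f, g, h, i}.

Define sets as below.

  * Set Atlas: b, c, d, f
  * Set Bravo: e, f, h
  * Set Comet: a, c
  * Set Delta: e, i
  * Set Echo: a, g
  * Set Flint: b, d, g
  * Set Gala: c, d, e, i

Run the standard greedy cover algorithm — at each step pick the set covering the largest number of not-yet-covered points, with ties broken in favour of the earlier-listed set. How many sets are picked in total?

4

Greedy: pick Atlas (covers 4 new) → pick Bravo (covers 2 new) → pick Echo (covers 2 new) → pick Delta (covers 1 new). Total picks: 4.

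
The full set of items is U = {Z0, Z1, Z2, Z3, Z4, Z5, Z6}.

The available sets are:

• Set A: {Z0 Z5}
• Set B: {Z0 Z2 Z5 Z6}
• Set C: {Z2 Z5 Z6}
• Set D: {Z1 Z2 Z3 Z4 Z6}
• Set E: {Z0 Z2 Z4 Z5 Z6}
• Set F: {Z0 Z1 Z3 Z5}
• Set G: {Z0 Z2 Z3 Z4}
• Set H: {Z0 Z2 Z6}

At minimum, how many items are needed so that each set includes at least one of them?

T = {Z2, Z5} meets every set (each contains at least one member of T), and |T| = 2.
The sets A, D are pairwise disjoint, so any hitting set needs a separate item for each — at least 2. Hence 2 is optimal.

2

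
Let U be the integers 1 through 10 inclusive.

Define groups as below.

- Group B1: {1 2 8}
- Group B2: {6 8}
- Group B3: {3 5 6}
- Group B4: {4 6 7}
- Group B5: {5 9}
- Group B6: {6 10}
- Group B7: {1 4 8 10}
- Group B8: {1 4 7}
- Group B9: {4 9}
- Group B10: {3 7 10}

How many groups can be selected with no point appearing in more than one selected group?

3

B2, B9, B10 are pairwise disjoint (B2={6,8}; B9={4,9}; B10={3,7,10}).
Every remaining group overlaps one of these, and no 4 of the listed groups are pairwise disjoint, so 3 is the maximum.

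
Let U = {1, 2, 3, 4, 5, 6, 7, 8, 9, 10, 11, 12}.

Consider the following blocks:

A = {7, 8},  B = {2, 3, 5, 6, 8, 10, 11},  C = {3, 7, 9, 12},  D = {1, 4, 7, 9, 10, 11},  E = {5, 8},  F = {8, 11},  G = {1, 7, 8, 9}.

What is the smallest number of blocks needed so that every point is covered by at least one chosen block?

B, C, and D cover everything between them: the union {1, 2, 3, 4, 5, 6, 7, 8, 9, 10, 11, 12} is all of U.
Only B contains 2, so B is forced; the remaining 5 points need at least 2 more blocks (each remaining block adds at most 4) — so at least 3 blocks are needed, and 3 is optimal.

3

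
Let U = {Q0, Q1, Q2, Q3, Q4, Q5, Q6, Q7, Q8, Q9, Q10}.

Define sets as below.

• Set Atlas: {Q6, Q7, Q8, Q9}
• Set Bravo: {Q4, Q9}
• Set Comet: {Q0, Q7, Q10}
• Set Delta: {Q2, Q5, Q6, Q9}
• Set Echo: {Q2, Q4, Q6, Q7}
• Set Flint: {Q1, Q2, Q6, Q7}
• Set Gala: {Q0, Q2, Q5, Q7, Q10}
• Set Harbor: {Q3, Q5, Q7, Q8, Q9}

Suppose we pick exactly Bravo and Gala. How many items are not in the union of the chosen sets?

Union of Bravo, Gala = {Q0, Q2, Q4, Q5, Q7, Q9, Q10}.
Not covered: Q1, Q3, Q6, Q8 — 4 items.

4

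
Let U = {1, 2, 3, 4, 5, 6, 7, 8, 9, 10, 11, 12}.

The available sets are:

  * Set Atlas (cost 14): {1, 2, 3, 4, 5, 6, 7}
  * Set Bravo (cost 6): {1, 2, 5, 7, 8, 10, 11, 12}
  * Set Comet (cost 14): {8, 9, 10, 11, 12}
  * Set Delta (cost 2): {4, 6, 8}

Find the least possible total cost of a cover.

Atlas, Comet together cover every element (Atlas ∪ Comet = {1, 2, 3, 4, 5, 6, 7, 8, 9, 10, 11, 12}); total cost 14 + 14 = 28.
The greedy pick Delta, Bravo, Atlas, Comet costs 36; no covering selection beats 28.

28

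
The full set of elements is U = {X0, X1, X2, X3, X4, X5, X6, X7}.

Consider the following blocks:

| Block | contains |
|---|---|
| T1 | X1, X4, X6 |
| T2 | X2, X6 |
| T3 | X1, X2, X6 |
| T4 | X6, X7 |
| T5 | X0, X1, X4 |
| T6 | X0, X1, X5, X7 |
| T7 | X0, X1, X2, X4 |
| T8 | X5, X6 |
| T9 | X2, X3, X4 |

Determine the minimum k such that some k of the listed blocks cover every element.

3

T1, T6, and T9 cover everything between them: the union {X0, X1, X2, X3, X4, X5, X6, X7} is all of U.
Only T9 contains X3, so T9 is forced; the remaining 5 elements need at least 2 more blocks (each remaining block adds at most 4) — so at least 3 blocks are needed, and 3 is optimal.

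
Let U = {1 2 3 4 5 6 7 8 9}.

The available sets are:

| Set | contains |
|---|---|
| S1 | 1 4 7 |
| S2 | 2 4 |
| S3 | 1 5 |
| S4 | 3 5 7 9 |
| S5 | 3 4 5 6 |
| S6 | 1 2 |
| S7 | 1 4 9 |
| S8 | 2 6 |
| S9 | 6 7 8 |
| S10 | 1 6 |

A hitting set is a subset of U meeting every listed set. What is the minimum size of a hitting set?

4

H = {1, 2, 3, 7} meets every set (each contains at least one member of H), and |H| = 4.
No choice of 3 items meets every set, so 4 is the minimum.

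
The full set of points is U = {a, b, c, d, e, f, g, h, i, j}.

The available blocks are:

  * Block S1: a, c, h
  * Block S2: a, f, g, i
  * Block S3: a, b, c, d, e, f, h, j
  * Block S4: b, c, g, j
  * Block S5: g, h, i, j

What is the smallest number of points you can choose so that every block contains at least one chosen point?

Take T = {g, h}. Each listed block contains at least one of these, so T is a hitting set of size 2.
No single point lies in every block, so at least 2 are needed and 2 is optimal.

2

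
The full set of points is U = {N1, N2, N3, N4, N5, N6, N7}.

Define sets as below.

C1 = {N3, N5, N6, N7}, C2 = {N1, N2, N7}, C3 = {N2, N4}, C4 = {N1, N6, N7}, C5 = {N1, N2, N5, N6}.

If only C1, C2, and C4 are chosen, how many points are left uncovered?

1

Union of C1, C2, C4 = {N1, N2, N3, N5, N6, N7}.
Not covered: N4 — 1 point.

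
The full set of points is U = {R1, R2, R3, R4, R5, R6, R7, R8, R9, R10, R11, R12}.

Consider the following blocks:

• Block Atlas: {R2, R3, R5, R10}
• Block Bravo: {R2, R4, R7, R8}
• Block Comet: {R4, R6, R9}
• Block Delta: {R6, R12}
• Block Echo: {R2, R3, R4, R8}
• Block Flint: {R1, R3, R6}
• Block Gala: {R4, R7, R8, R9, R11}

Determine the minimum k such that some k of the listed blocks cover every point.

4

Atlas, Delta, Flint, and Gala cover everything between them: the union {R1, R2, R3, R4, R5, R6, R7, R8, R9, R10, R11, R12} is all of U.
No 3 of the 7 blocks cover everything (all 35 combinations miss at least one point), so 4 is optimal.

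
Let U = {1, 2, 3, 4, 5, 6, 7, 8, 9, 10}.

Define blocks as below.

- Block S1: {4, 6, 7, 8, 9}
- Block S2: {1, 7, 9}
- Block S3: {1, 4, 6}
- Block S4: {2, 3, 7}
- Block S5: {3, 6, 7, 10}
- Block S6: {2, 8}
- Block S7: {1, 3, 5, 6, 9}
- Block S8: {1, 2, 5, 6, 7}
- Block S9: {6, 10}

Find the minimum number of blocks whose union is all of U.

Take {S1, S5, S8}. Their union is {1, 2, 3, 4, 5, 6, 7, 8, 9, 10}, which is all 10 points.
No 2 of the 9 blocks cover everything (all 36 combinations miss at least one point), so 3 is optimal.

3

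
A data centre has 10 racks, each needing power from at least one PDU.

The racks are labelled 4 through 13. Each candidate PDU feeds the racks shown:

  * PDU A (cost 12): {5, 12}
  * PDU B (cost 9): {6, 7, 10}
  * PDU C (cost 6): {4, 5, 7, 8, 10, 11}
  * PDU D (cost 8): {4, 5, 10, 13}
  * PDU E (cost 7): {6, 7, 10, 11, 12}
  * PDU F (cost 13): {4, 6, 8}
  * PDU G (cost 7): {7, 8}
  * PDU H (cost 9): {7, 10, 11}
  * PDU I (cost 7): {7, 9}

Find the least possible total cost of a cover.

C, D, E, I together cover every rack (C ∪ D ∪ E ∪ I = {4, 5, 6, 7, 8, 9, 10, 11, 12, 13}); total cost 6 + 8 + 7 + 7 = 28.
No covering selection has total cost below 28.

28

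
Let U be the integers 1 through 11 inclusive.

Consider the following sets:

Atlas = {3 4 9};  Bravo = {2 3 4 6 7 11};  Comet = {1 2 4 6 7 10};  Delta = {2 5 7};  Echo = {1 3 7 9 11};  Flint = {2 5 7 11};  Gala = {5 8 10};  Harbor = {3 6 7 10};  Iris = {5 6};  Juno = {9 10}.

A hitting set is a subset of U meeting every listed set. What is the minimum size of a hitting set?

The 3 items {5, 7, 9} hit every set.
No choice of 2 items meets every set, so 3 is the minimum.

3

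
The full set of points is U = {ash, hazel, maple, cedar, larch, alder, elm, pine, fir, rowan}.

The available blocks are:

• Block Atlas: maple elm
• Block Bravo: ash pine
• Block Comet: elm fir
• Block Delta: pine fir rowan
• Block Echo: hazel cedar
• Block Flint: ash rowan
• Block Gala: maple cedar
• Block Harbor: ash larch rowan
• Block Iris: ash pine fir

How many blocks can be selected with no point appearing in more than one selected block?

3

Comet, Echo, Harbor are pairwise disjoint (Comet={elm,fir}; Echo={hazel,cedar}; Harbor={ash,larch,rowan}).
Every remaining block overlaps one of these, and no 4 of the listed blocks are pairwise disjoint, so 3 is the maximum.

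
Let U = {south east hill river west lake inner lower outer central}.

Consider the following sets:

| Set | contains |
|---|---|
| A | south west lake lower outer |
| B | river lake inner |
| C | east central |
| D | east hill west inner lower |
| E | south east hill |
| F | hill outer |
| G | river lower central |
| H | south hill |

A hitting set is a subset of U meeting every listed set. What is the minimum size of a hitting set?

3

T = {hill, lake, central} meets every set (each contains at least one member of T), and |T| = 3.
The sets B, C, F are pairwise disjoint, so any hitting set needs a separate point for each — at least 3. Hence 3 is optimal.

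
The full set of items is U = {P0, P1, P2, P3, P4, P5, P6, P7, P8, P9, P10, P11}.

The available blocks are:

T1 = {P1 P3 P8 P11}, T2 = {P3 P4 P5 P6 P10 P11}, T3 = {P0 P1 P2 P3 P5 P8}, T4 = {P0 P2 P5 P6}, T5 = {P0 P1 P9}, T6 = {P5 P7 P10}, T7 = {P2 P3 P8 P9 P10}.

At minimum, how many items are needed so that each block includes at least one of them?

3

Take H = {P5, P8, P9}. Each listed block contains at least one of these, so H is a hitting set of size 3.
No choice of 2 items meets every block, so 3 is the minimum.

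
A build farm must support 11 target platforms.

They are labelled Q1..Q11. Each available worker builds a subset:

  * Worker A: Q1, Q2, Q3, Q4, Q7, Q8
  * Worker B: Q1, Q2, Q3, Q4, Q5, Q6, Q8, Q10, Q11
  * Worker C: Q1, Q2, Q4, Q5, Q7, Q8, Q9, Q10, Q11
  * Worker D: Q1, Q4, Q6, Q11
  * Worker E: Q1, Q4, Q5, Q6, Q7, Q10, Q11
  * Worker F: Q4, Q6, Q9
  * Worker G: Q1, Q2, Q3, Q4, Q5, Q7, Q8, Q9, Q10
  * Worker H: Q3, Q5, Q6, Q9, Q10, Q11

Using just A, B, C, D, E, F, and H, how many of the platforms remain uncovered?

Union of A, B, C, D, E, F, H = {Q1, Q2, Q3, Q4, Q5, Q6, Q7, Q8, Q9, Q10, Q11} — that's every platform, so 0 are uncovered.

0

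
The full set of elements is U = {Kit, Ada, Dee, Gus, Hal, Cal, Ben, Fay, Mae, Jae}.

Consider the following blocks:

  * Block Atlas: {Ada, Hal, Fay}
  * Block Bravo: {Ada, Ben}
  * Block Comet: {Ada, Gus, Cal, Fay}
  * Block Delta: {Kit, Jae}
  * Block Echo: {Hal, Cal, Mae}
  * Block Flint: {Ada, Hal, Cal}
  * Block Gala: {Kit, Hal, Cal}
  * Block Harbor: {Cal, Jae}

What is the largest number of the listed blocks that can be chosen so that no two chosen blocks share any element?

3

Bravo, Delta, Echo are pairwise disjoint (Bravo={Ada,Ben}; Delta={Kit,Jae}; Echo={Hal,Cal,Mae}).
Every remaining block overlaps one of these, and no 4 of the listed blocks are pairwise disjoint, so 3 is the maximum.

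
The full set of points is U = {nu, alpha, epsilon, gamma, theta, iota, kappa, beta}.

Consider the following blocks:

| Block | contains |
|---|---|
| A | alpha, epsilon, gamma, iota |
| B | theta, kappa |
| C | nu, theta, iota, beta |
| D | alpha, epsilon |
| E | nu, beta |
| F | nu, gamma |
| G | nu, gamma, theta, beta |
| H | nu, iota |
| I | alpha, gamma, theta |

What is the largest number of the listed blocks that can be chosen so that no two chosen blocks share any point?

3

A, B, E are pairwise disjoint (A={alpha,epsilon,gamma,iota}; B={theta,kappa}; E={nu,beta}).
Every remaining block overlaps one of these, and no 4 of the listed blocks are pairwise disjoint, so 3 is the maximum.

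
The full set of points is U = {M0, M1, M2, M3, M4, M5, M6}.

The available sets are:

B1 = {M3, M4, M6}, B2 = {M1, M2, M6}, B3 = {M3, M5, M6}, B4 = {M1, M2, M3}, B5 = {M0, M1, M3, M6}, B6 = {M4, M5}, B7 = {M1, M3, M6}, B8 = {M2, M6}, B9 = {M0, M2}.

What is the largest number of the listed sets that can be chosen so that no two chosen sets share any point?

B6, B7, B9 are pairwise disjoint (B6={M4,M5}; B7={M1,M3,M6}; B9={M0,M2}).
Every remaining set overlaps one of these, and no 4 of the listed sets are pairwise disjoint, so 3 is the maximum.

3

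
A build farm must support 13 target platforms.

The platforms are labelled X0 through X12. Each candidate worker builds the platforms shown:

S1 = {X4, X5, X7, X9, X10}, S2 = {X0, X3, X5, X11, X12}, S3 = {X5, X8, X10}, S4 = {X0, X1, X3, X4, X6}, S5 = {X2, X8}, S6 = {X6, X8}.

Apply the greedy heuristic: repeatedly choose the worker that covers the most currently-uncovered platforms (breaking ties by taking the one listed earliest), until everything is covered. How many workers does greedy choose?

Greedy: pick S1 (covers 5 new) → pick S2 (covers 4 new) → pick S4 (covers 2 new) → pick S5 (covers 2 new). Total picks: 4.

4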